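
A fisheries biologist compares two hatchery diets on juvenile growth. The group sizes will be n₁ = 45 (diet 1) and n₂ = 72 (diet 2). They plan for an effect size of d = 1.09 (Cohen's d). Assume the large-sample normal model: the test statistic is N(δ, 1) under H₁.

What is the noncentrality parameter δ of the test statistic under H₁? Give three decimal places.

δ ≈ 5.736

δ = d / √(1/n₁ + 1/n₂) = 1.09 / √(1/45 + 1/72) = 5.7360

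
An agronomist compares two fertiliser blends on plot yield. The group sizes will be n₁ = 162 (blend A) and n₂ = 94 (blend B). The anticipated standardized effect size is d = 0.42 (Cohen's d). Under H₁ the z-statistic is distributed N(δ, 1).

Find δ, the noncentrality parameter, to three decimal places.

The noncentrality parameter scales effect size by the design's sample-size factor: δ = d / √(1/n₁ + 1/n₂) = 0.42 / √(1/162 + 1/94) = 3.2393

δ ≈ 3.239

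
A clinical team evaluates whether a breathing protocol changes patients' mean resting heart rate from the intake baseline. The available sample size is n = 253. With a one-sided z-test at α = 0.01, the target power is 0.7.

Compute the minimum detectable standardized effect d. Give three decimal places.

Need Φ(δ − 2.326) = 0.7, so δ = 2.326 + 0.524 = 2.851.
δ = d·√n ⇒ d = δ/√n = 2.851/√253 = 0.1792.

d ≈ 0.179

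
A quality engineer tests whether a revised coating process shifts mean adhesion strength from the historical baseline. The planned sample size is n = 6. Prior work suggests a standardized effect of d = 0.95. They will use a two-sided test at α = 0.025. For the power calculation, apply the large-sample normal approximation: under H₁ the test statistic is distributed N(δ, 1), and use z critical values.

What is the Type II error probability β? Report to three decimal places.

β ≈ 0.466

Noncentrality parameter: δ = d·√n = 0.95 × √6 = 2.3270
Critical value for a two-sided test at α = 0.025: z_{α/2} = 2.241.
Power = Φ(δ − 2.241) + Φ(−δ − 2.241) = Φ(0.086) + Φ(-4.568) = 0.5341 + 0.0000 = 0.5341.
Type II error: β = 1 − power = 1 − 0.5341 = 0.4659.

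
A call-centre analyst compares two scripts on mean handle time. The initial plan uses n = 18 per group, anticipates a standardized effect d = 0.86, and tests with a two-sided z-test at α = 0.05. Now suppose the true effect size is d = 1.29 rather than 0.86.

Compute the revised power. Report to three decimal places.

Power ≈ 0.972

With d = 1.29: δ = d·√(n/2) = 1.29 × √(18/2) = 3.8700. Critical value z_{0.025} = 1.960.
Revised power = Φ(δ − 1.960) + Φ(−δ − 1.960) = Φ(1.910) + Φ(-5.830) = 0.9719 + 0.0000 = 0.9719.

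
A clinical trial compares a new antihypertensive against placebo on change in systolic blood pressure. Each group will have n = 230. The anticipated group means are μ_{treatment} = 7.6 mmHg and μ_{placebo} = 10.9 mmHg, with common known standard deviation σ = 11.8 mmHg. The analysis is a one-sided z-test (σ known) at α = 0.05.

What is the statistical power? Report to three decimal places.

Power ≈ 0.912

Standardized effect: d = |μ_{treatment} − μ_{placebo}| / σ = |7.6 − 10.9| / 11.8 = 0.2797
Noncentrality parameter: δ = d·√(n/2) = 0.2797 × √(230/2) = 2.9990
Critical value for a one-sided test at α = 0.05: z_α = 1.645.
Power = P(Z > 1.645 − δ) = Φ(1.354) = 0.9122.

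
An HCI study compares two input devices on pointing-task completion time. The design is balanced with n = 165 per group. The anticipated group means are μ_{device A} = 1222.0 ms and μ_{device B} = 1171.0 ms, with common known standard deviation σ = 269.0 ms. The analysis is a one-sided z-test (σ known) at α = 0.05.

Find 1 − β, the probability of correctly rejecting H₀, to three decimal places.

Power ≈ 0.531

Standardized effect: d = |μ_{device A} − μ_{device B}| / σ = |1222.0 − 1171.0| / 269.0 = 0.1896
Noncentrality parameter: δ = d·√(n/2) = 0.1896 × √(165/2) = 1.7220
One-sided α = 0.05 → critical value z_{0.05} = 1.645.
Power = Φ(δ − 1.645) = Φ(0.077) = 0.5308.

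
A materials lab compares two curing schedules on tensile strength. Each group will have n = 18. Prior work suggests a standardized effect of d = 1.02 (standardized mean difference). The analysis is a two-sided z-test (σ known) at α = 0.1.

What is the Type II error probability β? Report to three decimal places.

Noncentrality parameter: δ = d·√(n/2) = 1.02 × √(18/2) = 3.0600
Two-sided α = 0.1 → critical value z_{0.05} = 1.645.
Power = Φ(δ − 1.645) + Φ(−δ − 1.645) = Φ(1.415) + Φ(-4.705) = 0.9215 + 0.0000 = 0.9215.
Type II error: β = 1 − power = 1 − 0.9215 = 0.0785.

β ≈ 0.079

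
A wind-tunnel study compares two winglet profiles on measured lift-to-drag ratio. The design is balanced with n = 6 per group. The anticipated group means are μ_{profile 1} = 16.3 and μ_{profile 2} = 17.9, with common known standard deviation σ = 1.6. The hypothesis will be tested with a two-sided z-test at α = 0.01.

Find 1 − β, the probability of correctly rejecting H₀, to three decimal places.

Power ≈ 0.199

Standardized effect: d = |μ_{profile 1} − μ_{profile 2}| / σ = |16.3 − 17.9| / 1.6 = 1.0000
Noncentrality parameter: δ = d·√(n/2) = 1.0000 × √(6/2) = 1.7321
Critical value for a two-sided test at α = 0.01: z_{α/2} = 2.576.
Power = Φ(δ − 2.576) + Φ(−δ − 2.576) = Φ(-0.844) + Φ(-4.308) = 0.1994 + 0.0000 = 0.1994.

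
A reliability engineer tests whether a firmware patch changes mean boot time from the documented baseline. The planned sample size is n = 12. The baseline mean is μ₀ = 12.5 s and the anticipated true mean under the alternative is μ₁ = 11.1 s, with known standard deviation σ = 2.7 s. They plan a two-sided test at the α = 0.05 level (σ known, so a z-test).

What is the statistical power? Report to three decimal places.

Power ≈ 0.435

Standardized effect: d = |μ₁ − μ₀| / σ = |11.1 − 12.5| / 2.7 = 0.5185
Noncentrality parameter: δ = d·√n = 0.5185 × √12 = 1.7962
Critical value for a two-sided test at α = 0.05: z_{α/2} = 1.960.
Power = Φ(δ − 1.960) + Φ(−δ − 1.960) = Φ(-0.164) + Φ(-3.756) = 0.4350 + 0.0001 = 0.4350.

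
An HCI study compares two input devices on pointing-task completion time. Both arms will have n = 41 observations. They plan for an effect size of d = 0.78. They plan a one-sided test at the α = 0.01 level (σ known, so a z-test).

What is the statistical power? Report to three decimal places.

Noncentrality parameter: δ = d·√(n/2) = 0.78 × √(41/2) = 3.5316
Critical value for a one-sided test at α = 0.01: z_α = 2.326.
Power = Φ(δ − 2.326) = Φ(1.205) = 0.8859.

Power ≈ 0.886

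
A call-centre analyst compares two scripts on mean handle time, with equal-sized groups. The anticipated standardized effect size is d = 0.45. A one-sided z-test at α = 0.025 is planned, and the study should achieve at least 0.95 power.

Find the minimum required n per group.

n = 129 per group

For power 0.95 need Φ(δ − z_{0.025}) = 0.95, so δ = z_{0.025} + z_{0.05} = 1.960 + 1.645 = 3.605.
δ = d·√(n/2) ⇒ n = 2(δ/d)² = 2 × (3.605 / 0.45)² = 128.34.
Round up to the next whole unit.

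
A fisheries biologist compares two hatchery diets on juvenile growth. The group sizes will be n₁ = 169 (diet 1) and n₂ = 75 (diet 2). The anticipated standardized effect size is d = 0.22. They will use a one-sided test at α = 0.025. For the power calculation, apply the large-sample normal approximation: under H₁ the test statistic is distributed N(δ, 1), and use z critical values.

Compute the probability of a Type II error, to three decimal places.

Noncentrality parameter: δ = d / √(1/n₁ + 1/n₂) = 0.22 / √(1/169 + 1/75) = 1.5856
One-sided α = 0.025 → critical value z_{0.025} = 1.960.
Power = P(Z > 1.960 − δ) = Φ(-0.374) = 0.3541.
Type II error: β = 1 − power = 1 − 0.3541 = 0.6459.

β ≈ 0.646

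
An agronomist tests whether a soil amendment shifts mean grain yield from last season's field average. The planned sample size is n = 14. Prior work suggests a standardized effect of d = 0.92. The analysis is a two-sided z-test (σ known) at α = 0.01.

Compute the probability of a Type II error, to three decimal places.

β ≈ 0.193

Noncentrality parameter: δ = d·√n = 0.92 × √14 = 3.4423
Two-sided α = 0.01 → critical value z_{0.005} = 2.576.
Power = Φ(δ − 2.576) + Φ(−δ − 2.576) = Φ(0.866) + Φ(-6.018) = 0.8069 + 0.0000 = 0.8069.
Type II error: β = 1 − power = 1 − 0.8069 = 0.1931.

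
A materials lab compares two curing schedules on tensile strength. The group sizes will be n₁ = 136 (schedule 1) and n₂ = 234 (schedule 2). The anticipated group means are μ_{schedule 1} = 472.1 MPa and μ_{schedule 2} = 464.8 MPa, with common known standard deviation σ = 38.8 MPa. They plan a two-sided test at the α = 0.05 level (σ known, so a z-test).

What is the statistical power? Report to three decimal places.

Power ≈ 0.415

Standardized effect: d = |μ_{schedule 1} − μ_{schedule 2}| / σ = |472.1 − 464.8| / 38.8 = 0.1881
Noncentrality parameter: δ = d / √(1/n₁ + 1/n₂) = 0.1881 / √(1/136 + 1/234) = 1.7449
Two-sided α = 0.05 → critical value z_{0.025} = 1.960.
Power = Φ(δ − 1.960) + Φ(−δ − 1.960) = Φ(-0.215) + Φ(-3.705) = 0.4149 + 0.0001 = 0.4150.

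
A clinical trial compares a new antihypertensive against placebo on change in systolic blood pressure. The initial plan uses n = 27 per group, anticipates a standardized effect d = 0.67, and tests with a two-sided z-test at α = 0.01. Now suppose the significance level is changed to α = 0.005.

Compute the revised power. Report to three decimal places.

Power ≈ 0.365

δ = d·√(n/2) = 0.67 × √(27/2) = 2.4617 (unchanged). New critical value: z_{0.0025} = 2.807.
Revised power = Φ(δ − 2.807) + Φ(−δ − 2.807) = Φ(-0.345) + Φ(-5.269) = 0.3649 + 0.0000 = 0.3649.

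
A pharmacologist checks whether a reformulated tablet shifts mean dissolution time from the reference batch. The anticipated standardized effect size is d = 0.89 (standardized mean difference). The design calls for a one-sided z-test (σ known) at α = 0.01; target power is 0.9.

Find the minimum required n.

n = 17

Set Φ(δ − 2.326) = 0.9; then δ − 2.326 = Φ⁻¹(0.9) = 1.282, giving δ = 3.608.
δ = d·√n ⇒ n = (δ/d)² = (3.608 / 0.89)² = 16.43.
Rounding up, n = 17.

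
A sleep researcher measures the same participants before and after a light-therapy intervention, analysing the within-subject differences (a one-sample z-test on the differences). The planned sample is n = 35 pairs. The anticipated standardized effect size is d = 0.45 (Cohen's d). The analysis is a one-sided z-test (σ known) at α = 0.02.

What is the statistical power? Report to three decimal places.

Power ≈ 0.729

Noncentrality parameter: δ = d·√n = 0.45 × √35 = 2.6622
One-sided α = 0.02 → critical value z_{0.02} = 2.054.
Power = P(Z > 2.054 − δ) = Φ(0.608) = 0.7286.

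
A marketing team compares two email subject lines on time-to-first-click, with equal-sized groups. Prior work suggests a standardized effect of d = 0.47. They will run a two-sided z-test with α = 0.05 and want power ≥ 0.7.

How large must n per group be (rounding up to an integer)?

n = 56 per group

For power 0.7 need Φ(δ − z_{0.025}) = 0.7, so δ = z_{0.025} + z_{0.30} = 1.960 + 0.524 = 2.484.
(For δ > 0 the lower-tail rejection region contributes negligibly to power, so the one-term inversion is standard.)
δ = d·√(n/2) ⇒ n = 2(δ/d)² = 2 × (2.484 / 0.47)² = 55.88.
Rounding up, n = 56 per group.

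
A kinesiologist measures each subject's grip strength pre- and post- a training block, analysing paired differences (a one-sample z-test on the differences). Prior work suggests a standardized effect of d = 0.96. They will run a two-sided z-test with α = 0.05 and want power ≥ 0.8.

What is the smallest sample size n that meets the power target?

For power 0.8 need Φ(δ − z_{0.025}) = 0.8, so δ = z_{0.025} + z_{0.20} = 1.960 + 0.842 = 2.802.
(Ignoring the negligible lower-tail rejection probability gives the usual closed-form inversion.)
δ = d·√n ⇒ n = (δ/d)² = (2.802 / 0.96)² = 8.52.
Rounding up, n = 9.

n = 9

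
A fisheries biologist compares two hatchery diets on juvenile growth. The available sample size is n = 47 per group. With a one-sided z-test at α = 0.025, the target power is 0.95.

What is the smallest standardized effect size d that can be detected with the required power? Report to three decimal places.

Required noncentrality: δ = z_{0.025} + z_{0.05} = 1.960 + 1.645 = 3.605.
δ = d·√(n/2) ⇒ d = δ/√(n/2) = 3.605/√(47/2) = 0.7436.

d ≈ 0.744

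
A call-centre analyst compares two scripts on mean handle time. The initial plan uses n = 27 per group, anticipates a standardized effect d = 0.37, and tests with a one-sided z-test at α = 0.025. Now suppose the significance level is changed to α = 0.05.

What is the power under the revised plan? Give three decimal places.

δ = d·√(n/2) = 0.37 × √(27/2) = 1.3595 (unchanged). New critical value: z_{0.05} = 1.645.
Revised power = P(Z > 1.645 − δ) = Φ(-0.285) = 0.3877.

Power ≈ 0.388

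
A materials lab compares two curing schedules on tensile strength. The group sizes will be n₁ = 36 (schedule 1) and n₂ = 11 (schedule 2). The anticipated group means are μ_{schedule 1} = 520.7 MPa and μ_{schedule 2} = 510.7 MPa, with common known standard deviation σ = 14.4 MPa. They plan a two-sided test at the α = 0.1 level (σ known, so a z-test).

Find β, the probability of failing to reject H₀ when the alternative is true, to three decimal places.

Standardized effect: d = |μ_{schedule 1} − μ_{schedule 2}| / σ = |520.7 − 510.7| / 14.4 = 0.6944
Noncentrality parameter: δ = d / √(1/n₁ + 1/n₂) = 0.6944 / √(1/36 + 1/11) = 2.0157
Critical value for a two-sided test at α = 0.1: z_{α/2} = 1.645.
Power = Φ(δ − 1.645) + Φ(−δ − 1.645) = Φ(0.371) + Φ(-3.661) = 0.6446 + 0.0001 = 0.6448.
Type II error: β = 1 − power = 1 − 0.6448 = 0.3552.

β ≈ 0.355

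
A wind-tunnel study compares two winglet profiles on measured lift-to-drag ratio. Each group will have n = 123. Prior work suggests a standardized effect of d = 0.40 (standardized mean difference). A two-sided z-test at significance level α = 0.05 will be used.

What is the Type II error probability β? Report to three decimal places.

Noncentrality parameter: δ = d·√(n/2) = 0.40 × √(123/2) = 3.1369
Critical value for a two-sided test at α = 0.05: z_{α/2} = 1.960.
Power = Φ(δ − 1.960) + Φ(−δ − 1.960) = Φ(1.177) + Φ(-5.097) = 0.8804 + 0.0000 = 0.8804.
Type II error: β = 1 − power = 1 − 0.8804 = 0.1196.

β ≈ 0.120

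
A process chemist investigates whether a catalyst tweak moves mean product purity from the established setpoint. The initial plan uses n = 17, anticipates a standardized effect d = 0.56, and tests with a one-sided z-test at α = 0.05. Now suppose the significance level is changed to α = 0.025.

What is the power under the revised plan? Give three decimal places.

Power ≈ 0.636

δ = d·√n = 0.56 × √17 = 2.3089 (unchanged). New critical value: z_{0.025} = 1.960.
Revised power = Φ(δ − 1.960) = Φ(0.349) = 0.6364.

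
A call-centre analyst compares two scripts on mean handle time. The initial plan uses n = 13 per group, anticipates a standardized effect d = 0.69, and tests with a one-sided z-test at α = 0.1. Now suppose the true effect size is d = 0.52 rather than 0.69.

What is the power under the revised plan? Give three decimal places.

Power ≈ 0.518

With d = 0.52: δ = d·√(n/2) = 0.52 × √(13/2) = 1.3257. Critical value z_{0.1} = 1.282.
Revised power = Φ(δ − 1.282) = Φ(0.044) = 0.5176.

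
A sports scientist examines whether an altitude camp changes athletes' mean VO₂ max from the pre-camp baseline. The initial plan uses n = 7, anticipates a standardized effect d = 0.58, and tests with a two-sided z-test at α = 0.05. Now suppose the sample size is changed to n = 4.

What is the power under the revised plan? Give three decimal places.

Power ≈ 0.213

With n = 4: δ = d·√n = 0.58 × √4 = 1.1600. Critical value z_{0.025} = 1.960.
Revised power = Φ(δ − 1.960) + Φ(−δ − 1.960) = Φ(-0.800) + Φ(-3.120) = 0.2119 + 0.0009 = 0.2128.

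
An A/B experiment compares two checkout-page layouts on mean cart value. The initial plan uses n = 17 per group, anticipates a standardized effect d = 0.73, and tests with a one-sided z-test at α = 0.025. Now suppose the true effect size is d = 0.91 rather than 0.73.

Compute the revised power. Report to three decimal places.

Power ≈ 0.756

With d = 0.91: δ = d·√(n/2) = 0.91 × √(17/2) = 2.6531. Critical value z_{0.025} = 1.960.
Revised power = P(Z > 1.960 − δ) = Φ(0.693) = 0.7559.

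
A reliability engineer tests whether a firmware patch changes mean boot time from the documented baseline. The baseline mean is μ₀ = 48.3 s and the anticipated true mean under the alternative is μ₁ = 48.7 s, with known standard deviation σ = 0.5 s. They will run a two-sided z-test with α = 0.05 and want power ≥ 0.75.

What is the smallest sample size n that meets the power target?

Standardized effect: d = |μ₁ − μ₀| / σ = |48.7 − 48.3| / 0.5 = 0.8000
Set Φ(δ − 1.960) = 0.75; then δ − 1.960 = Φ⁻¹(0.75) = 0.674, giving δ = 2.634.
(Ignoring the negligible lower-tail rejection probability gives the usual closed-form inversion.)
δ = d·√n ⇒ n = (δ/d)² = (2.634 / 0.8000)² = 10.84.
Rounding up, n = 11.

n = 11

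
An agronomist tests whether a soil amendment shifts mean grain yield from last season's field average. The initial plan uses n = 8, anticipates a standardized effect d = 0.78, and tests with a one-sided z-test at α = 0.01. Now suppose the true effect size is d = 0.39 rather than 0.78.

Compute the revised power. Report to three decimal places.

Power ≈ 0.111

With d = 0.39: δ = d·√n = 0.39 × √8 = 1.1031. Critical value z_{0.01} = 2.326.
Revised power = Φ(δ − 2.326) = Φ(-1.223) = 0.1106.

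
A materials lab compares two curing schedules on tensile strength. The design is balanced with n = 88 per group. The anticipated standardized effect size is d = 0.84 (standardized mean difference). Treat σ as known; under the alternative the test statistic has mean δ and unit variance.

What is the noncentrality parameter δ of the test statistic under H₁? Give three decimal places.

The noncentrality parameter scales effect size by the design's sample-size factor: δ = d·√(n/2) = 0.84 × √(88/2) = 5.5719

δ ≈ 5.572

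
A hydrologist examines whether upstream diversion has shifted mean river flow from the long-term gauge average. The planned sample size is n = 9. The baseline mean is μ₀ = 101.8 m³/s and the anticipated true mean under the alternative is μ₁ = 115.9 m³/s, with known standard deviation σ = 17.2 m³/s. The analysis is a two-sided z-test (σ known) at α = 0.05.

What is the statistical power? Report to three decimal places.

Power ≈ 0.691

Standardized effect: d = |μ₁ − μ₀| / σ = |115.9 − 101.8| / 17.2 = 0.8198
Noncentrality parameter: δ = d·√n = 0.8198 × √9 = 2.4593
Critical value for a two-sided test at α = 0.05: z_{α/2} = 1.960.
Power = Φ(δ − 1.960) + Φ(−δ − 1.960) = Φ(0.499) + Φ(-4.419) = 0.6912 + 0.0000 = 0.6912.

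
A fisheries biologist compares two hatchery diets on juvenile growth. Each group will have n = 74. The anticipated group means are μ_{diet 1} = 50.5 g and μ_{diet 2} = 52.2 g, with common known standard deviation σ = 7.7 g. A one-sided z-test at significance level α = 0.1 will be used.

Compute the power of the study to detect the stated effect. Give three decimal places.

Standardized effect: d = |μ_{diet 1} − μ_{diet 2}| / σ = |50.5 − 52.2| / 7.7 = 0.2208
Noncentrality parameter: δ = d·√(n/2) = 0.2208 × √(74/2) = 1.3429
One-sided α = 0.1 → critical value z_{0.1} = 1.282.
Power = Φ(δ − 1.282) = Φ(0.061) = 0.5245.

Power ≈ 0.524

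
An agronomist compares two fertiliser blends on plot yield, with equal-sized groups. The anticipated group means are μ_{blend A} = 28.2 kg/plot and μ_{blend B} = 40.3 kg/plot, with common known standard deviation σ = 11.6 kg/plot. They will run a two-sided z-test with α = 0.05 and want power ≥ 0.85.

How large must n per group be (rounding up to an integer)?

Standardized effect: d = |μ_{blend A} − μ_{blend B}| / σ = |28.2 − 40.3| / 11.6 = 1.0431
For power 0.85 need Φ(δ − z_{0.025}) = 0.85, so δ = z_{0.025} + z_{0.15} = 1.960 + 1.036 = 2.996.
(For δ > 0 the lower-tail rejection region contributes negligibly to power, so the one-term inversion is standard.)
δ = d·√(n/2) ⇒ n = 2(δ/d)² = 2 × (2.996 / 1.0431)² = 16.50.
Rounding up, n = 17 per group.

n = 17 per group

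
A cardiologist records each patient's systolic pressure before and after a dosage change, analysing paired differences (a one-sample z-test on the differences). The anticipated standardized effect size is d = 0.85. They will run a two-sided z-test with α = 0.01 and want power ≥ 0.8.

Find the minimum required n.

n = 17

Set Φ(δ − 2.576) = 0.8; then δ − 2.576 = Φ⁻¹(0.8) = 0.842, giving δ = 3.417.
(Ignoring the negligible lower-tail rejection probability gives the usual closed-form inversion.)
δ = d·√n ⇒ n = (δ/d)² = (3.417 / 0.85)² = 16.16.
Rounding up, n = 17.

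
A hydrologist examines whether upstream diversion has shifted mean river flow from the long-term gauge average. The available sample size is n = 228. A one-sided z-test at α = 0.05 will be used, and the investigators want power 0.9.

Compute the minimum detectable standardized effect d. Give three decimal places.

d ≈ 0.194

Need Φ(δ − 1.645) = 0.9, so δ = 1.645 + 1.282 = 2.926.
δ = d·√n ⇒ d = δ/√n = 2.926/√228 = 0.1938.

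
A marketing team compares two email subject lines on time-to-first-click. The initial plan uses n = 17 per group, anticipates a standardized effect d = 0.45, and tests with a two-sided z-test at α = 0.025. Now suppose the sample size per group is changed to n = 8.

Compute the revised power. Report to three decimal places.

Power ≈ 0.091

With n = 8 per group: δ = d·√(n/2) = 0.45 × √(8/2) = 0.9000. Critical value z_{0.0125} = 2.241.
Revised power = Φ(δ − 2.241) + Φ(−δ − 2.241) = Φ(-1.341) + Φ(-3.141) = 0.0899 + 0.0008 = 0.0907.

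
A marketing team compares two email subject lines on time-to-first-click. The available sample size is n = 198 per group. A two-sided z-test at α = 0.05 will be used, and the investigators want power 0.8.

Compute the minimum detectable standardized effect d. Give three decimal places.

Required noncentrality: δ = z_{0.025} + z_{0.20} = 1.960 + 0.842 = 2.802.
(Lower-tail contribution to power is negligible for δ > 0.)
δ = d·√(n/2) ⇒ d = δ/√(n/2) = 2.802/√(198/2) = 0.2816.

d ≈ 0.282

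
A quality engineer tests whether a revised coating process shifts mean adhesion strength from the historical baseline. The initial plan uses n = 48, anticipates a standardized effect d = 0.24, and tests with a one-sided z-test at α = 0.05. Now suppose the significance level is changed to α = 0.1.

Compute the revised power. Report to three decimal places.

δ = d·√n = 0.24 × √48 = 1.6628 (unchanged). New critical value: z_{0.1} = 1.282.
Revised power = P(Z > 1.282 − δ) = Φ(0.381) = 0.6485.

Power ≈ 0.648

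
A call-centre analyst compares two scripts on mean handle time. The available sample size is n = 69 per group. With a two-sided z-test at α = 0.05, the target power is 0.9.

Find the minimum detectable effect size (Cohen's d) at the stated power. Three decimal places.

d ≈ 0.552

Required noncentrality: δ = z_{0.025} + z_{0.10} = 1.960 + 1.282 = 3.242.
(Lower-tail contribution to power is negligible for δ > 0.)
δ = d·√(n/2) ⇒ d = δ/√(n/2) = 3.242/√(69/2) = 0.5519.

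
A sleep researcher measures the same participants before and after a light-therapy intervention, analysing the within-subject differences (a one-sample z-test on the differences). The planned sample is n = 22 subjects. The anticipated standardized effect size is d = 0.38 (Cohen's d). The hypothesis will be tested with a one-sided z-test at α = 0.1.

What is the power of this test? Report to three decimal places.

Power ≈ 0.692

Noncentrality parameter: δ = d·√n = 0.38 × √22 = 1.7824
Critical value for a one-sided test at α = 0.1: z_α = 1.282.
Power = P(Z > 1.282 − δ) = Φ(0.501) = 0.6917.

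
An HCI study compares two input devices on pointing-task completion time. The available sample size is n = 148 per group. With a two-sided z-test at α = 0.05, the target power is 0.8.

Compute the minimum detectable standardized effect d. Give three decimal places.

Need Φ(δ − 1.960) = 0.8, so δ = 1.960 + 0.842 = 2.802.
(Lower-tail contribution to power is negligible for δ > 0.)
δ = d·√(n/2) ⇒ d = δ/√(n/2) = 2.802/√(148/2) = 0.3257.

d ≈ 0.326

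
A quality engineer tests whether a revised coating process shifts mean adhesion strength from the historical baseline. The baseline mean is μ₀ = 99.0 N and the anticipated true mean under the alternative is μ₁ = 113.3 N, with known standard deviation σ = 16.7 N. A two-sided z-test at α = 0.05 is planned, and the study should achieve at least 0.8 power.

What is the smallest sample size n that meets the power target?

Standardized effect: d = |μ₁ − μ₀| / σ = |113.3 − 99.0| / 16.7 = 0.8563
Set Φ(δ − 1.960) = 0.8; then δ − 1.960 = Φ⁻¹(0.8) = 0.842, giving δ = 2.802.
(The Φ(−δ − z_{α/2}) term is vanishingly small for δ > 0 and is dropped in the standard sample-size formula.)
δ = d·√n ⇒ n = (δ/d)² = (2.802 / 0.8563)² = 10.70.
Rounding up, n = 11.

n = 11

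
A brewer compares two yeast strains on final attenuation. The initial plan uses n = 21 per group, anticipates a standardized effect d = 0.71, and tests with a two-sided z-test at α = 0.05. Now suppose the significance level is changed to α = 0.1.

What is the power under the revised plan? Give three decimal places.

δ = d·√(n/2) = 0.71 × √(21/2) = 2.3007 (unchanged). New critical value: z_{0.05} = 1.645.
Revised power = Φ(δ − 1.645) + Φ(−δ − 1.645) = Φ(0.656) + Φ(-3.946) = 0.7440 + 0.0000 = 0.7441.

Power ≈ 0.744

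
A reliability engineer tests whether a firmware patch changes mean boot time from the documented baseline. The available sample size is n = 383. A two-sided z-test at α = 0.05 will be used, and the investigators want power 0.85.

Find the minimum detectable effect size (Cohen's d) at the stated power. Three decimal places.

Need Φ(δ − 1.960) = 0.85, so δ = 1.960 + 1.036 = 2.996.
(The second rejection-region term Φ(−δ − z_{α/2}) is negligible and dropped.)
δ = d·√n ⇒ d = δ/√n = 2.996/√383 = 0.1531.

d ≈ 0.153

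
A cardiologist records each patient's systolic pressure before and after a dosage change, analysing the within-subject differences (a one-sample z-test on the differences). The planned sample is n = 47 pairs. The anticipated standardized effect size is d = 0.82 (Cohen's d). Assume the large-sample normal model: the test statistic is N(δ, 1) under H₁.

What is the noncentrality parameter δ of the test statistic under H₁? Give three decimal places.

The noncentrality parameter scales effect size by the design's sample-size factor: δ = d·√n = 0.82 × √47 = 5.6216

δ ≈ 5.622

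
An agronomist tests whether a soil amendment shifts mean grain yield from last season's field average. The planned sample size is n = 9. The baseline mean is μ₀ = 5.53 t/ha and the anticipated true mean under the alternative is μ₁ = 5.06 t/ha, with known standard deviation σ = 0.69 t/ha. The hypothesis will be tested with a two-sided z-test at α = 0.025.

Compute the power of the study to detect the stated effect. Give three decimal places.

Standardized effect: d = |μ₁ − μ₀| / σ = |5.06 − 5.53| / 0.69 = 0.6812
Noncentrality parameter: δ = d·√n = 0.6812 × √9 = 2.0435
Two-sided α = 0.025 → critical value z_{0.0125} = 2.241.
Power = Φ(δ − 2.241) + Φ(−δ − 2.241) = Φ(-0.198) + Φ(-4.285) = 0.4216 + 0.0000 = 0.4216.

Power ≈ 0.422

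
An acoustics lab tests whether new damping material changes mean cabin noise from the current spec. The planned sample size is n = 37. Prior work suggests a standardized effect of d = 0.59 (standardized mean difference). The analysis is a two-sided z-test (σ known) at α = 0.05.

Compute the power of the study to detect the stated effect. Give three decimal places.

Noncentrality parameter: δ = d·√n = 0.59 × √37 = 3.5888
Two-sided α = 0.05 → critical value z_{0.025} = 1.960.
Power = Φ(δ − 1.960) + Φ(−δ − 1.960) = Φ(1.629) + Φ(-5.549) = 0.9483 + 0.0000 = 0.9483.

Power ≈ 0.948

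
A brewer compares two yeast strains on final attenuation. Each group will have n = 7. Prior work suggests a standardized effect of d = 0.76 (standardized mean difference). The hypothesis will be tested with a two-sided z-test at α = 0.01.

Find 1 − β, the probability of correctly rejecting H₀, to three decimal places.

Power ≈ 0.124

Noncentrality parameter: δ = d·√(n/2) = 0.76 × √(7/2) = 1.4218
Critical value for a two-sided test at α = 0.01: z_{α/2} = 2.576.
Power = Φ(δ − 2.576) + Φ(−δ − 2.576) = Φ(-1.154) + Φ(-3.998) = 0.1243 + 0.0000 = 0.1243.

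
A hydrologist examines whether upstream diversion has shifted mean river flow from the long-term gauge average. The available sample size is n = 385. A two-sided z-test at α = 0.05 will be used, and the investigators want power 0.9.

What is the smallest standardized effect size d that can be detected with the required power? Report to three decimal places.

Need Φ(δ − 1.960) = 0.9, so δ = 1.960 + 1.282 = 3.242.
(Lower-tail contribution to power is negligible for δ > 0.)
δ = d·√n ⇒ d = δ/√n = 3.242/√385 = 0.1652.

d ≈ 0.165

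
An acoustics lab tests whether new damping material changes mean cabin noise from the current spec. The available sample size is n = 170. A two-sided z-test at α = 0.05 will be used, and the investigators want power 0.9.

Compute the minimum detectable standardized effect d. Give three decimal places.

Required noncentrality: δ = z_{0.025} + z_{0.10} = 1.960 + 1.282 = 3.242.
(The second rejection-region term Φ(−δ − z_{α/2}) is negligible and dropped.)
δ = d·√n ⇒ d = δ/√n = 3.242/√170 = 0.2486.

d ≈ 0.249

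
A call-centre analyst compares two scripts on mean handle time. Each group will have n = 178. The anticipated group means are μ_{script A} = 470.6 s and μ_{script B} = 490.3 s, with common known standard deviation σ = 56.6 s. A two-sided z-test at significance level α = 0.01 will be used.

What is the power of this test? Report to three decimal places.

Power ≈ 0.760

Standardized effect: d = |μ_{script A} − μ_{script B}| / σ = |470.6 − 490.3| / 56.6 = 0.3481
Noncentrality parameter: δ = d·√(n/2) = 0.3481 × √(178/2) = 3.2836
Critical value for a two-sided test at α = 0.01: z_{α/2} = 2.576.
Power = Φ(δ − 2.576) + Φ(−δ − 2.576) = Φ(0.708) + Φ(-5.859) = 0.7604 + 0.0000 = 0.7604.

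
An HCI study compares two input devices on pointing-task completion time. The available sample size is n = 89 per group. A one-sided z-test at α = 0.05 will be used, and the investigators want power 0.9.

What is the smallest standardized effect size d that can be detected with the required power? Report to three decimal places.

Required noncentrality: δ = z_{0.05} + z_{0.10} = 1.645 + 1.282 = 2.926.
δ = d·√(n/2) ⇒ d = δ/√(n/2) = 2.926/√(89/2) = 0.4387.

d ≈ 0.439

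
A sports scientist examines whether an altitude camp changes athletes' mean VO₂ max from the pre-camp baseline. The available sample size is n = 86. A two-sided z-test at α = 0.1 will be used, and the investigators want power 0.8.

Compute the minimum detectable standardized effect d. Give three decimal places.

Required noncentrality: δ = z_{0.05} + z_{0.20} = 1.645 + 0.842 = 2.486.
(The second rejection-region term Φ(−δ − z_{α/2}) is negligible and dropped.)
δ = d·√n ⇒ d = δ/√n = 2.486/√86 = 0.2681.

d ≈ 0.268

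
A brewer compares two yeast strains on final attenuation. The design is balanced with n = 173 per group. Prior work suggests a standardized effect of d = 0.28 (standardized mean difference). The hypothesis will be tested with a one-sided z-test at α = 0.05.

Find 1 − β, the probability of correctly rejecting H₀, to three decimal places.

Power ≈ 0.831

Noncentrality parameter: δ = d·√(n/2) = 0.28 × √(173/2) = 2.6042
One-sided α = 0.05 → critical value z_{0.05} = 1.645.
Power = P(Z > 1.645 − δ) = Φ(0.959) = 0.8313.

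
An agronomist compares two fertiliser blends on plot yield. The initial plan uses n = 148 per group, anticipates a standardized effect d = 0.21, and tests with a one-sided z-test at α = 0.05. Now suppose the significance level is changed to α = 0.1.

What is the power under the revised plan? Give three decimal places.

δ = d·√(n/2) = 0.21 × √(148/2) = 1.8065 (unchanged). New critical value: z_{0.1} = 1.282.
Revised power = Φ(δ − 1.282) = Φ(0.525) = 0.7002.

Power ≈ 0.700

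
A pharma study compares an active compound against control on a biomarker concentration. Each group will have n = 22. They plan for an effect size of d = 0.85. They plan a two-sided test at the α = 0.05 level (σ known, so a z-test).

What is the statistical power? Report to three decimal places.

Noncentrality parameter: δ = d·√(n/2) = 0.85 × √(22/2) = 2.8191
Critical value for a two-sided test at α = 0.05: z_{α/2} = 1.960.
Power = Φ(δ − 1.960) + Φ(−δ − 1.960) = Φ(0.859) + Φ(-4.779) = 0.8049 + 0.0000 = 0.8049.

Power ≈ 0.805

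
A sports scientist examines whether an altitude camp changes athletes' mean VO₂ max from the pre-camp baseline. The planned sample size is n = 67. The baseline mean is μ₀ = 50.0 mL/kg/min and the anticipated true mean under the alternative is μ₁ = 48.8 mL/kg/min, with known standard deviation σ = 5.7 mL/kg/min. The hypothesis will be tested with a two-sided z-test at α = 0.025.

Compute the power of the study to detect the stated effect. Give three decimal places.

Standardized effect: d = |μ₁ − μ₀| / σ = |48.8 − 50.0| / 5.7 = 0.2105
Noncentrality parameter: δ = d·√n = 0.2105 × √67 = 1.7232
Two-sided α = 0.025 → critical value z_{0.0125} = 2.241.
Power = Φ(δ − 2.241) + Φ(−δ − 2.241) = Φ(-0.518) + Φ(-3.965) = 0.3022 + 0.0000 = 0.3022.

Power ≈ 0.302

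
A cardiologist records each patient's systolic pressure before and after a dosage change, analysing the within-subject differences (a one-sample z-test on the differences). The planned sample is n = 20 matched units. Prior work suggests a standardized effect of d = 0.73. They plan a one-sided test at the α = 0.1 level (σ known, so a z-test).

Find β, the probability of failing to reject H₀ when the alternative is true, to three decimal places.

β ≈ 0.024

Noncentrality parameter: δ = d·√n = 0.73 × √20 = 3.2647
Critical value for a one-sided test at α = 0.1: z_α = 1.282.
Power = P(Z > 1.282 − δ) = Φ(1.983) = 0.9763.
Type II error: β = 1 − power = 1 − 0.9763 = 0.0237.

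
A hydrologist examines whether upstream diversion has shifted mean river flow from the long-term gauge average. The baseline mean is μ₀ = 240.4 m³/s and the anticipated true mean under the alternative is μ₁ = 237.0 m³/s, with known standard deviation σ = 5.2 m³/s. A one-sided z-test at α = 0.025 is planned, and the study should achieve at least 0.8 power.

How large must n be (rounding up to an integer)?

n = 19

Standardized effect: d = |μ₁ − μ₀| / σ = |237.0 − 240.4| / 5.2 = 0.6538
For power 0.8 need Φ(δ − z_{0.025}) = 0.8, so δ = z_{0.025} + z_{0.20} = 1.960 + 0.842 = 2.802.
δ = d·√n ⇒ n = (δ/d)² = (2.802 / 0.6538)² = 18.36.
Rounding up, n = 19.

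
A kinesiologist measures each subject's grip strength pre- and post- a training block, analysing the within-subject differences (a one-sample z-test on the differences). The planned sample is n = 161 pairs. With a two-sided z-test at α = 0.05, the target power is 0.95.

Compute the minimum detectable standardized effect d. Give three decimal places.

Required noncentrality: δ = z_{0.025} + z_{0.05} = 1.960 + 1.645 = 3.605.
(The second rejection-region term Φ(−δ − z_{α/2}) is negligible and dropped.)
δ = d·√n ⇒ d = δ/√n = 3.605/√161 = 0.2841.

d ≈ 0.284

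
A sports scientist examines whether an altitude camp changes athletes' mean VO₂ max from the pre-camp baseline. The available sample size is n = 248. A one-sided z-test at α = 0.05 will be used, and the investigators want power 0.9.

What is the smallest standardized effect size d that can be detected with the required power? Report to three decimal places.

Need Φ(δ − 1.645) = 0.9, so δ = 1.645 + 1.282 = 2.926.
δ = d·√n ⇒ d = δ/√n = 2.926/√248 = 0.1858.

d ≈ 0.186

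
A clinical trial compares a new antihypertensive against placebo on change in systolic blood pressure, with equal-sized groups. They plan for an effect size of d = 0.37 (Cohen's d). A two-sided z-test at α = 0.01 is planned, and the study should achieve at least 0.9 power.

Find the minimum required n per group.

For power 0.9 need Φ(δ − z_{0.005}) = 0.9, so δ = z_{0.005} + z_{0.10} = 2.576 + 1.282 = 3.857.
(For δ > 0 the lower-tail rejection region contributes negligibly to power, so the one-term inversion is standard.)
δ = d·√(n/2) ⇒ n = 2(δ/d)² = 2 × (3.857 / 0.37)² = 217.38.
Rounding up, n = 218 per group.

n = 218 per group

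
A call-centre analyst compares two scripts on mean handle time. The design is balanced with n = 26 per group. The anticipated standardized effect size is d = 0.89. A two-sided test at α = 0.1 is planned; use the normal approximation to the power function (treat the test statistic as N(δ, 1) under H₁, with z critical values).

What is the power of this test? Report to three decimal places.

Noncentrality parameter: δ = d·√(n/2) = 0.89 × √(26/2) = 3.2089
Critical value for a two-sided test at α = 0.1: z_{α/2} = 1.645.
Power = Φ(δ − 1.645) + Φ(−δ − 1.645) = Φ(1.564) + Φ(-4.854) = 0.9411 + 0.0000 = 0.9411.

Power ≈ 0.941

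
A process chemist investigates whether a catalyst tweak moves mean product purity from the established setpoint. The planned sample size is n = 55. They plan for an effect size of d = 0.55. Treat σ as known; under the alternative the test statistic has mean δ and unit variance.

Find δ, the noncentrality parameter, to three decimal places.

δ ≈ 4.079

δ = d·√n = 0.55 × √55 = 4.0789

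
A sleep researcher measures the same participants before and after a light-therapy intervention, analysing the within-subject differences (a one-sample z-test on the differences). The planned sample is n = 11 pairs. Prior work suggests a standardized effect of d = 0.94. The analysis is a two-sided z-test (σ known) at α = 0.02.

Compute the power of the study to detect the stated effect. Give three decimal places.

Power ≈ 0.786

Noncentrality parameter: δ = d·√n = 0.94 × √11 = 3.1176
Critical value for a two-sided test at α = 0.02: z_{α/2} = 2.326.
Power = Φ(δ − 2.326) + Φ(−δ − 2.326) = Φ(0.791) + Φ(-5.444) = 0.7856 + 0.0000 = 0.7856.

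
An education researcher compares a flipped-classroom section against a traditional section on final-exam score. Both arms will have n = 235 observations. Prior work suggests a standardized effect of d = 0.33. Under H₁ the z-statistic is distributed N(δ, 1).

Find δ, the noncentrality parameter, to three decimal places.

δ = d·√(n/2) = 0.33 × √(235/2) = 3.5771

δ ≈ 3.577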